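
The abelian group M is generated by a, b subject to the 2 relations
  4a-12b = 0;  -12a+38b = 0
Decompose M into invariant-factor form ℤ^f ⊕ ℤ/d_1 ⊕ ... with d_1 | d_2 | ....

rank_ℚ(R)=2; free=2−2=0
SNF(R) diag = [2, 4] → torsion [2, 4]

Answer: M ≅ ℤ/2 ⊕ ℤ/4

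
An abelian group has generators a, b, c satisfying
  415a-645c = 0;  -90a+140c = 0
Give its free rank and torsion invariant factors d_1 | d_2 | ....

Answer: M ≅ ℤ^1 ⊕ ℤ/5 ⊕ ℤ/10

Derivation:
rank_ℚ(R)=2; free=3−2=1
SNF(R) diag = [5, 10] → torsion [5, 10]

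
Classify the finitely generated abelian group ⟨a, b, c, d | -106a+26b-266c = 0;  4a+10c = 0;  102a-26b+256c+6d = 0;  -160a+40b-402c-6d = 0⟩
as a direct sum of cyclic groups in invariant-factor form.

rank_ℚ(R)=4; free=4−4=0
SNF(R) diag = [2, 2, 6, 12] → torsion [2, 2, 6, 12]

Answer: M ≅ ℤ/2 ⊕ ℤ/2 ⊕ ℤ/6 ⊕ ℤ/12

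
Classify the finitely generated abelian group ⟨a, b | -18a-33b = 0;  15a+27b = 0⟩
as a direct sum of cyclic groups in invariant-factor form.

rank_ℚ(R)=2; free=2−2=0
SNF(R) diag = [3, 3] → torsion [3, 3]

Answer: M ≅ ℤ/3 ⊕ ℤ/3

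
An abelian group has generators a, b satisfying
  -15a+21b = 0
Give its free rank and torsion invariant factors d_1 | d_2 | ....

rank_ℚ(R)=1; free=2−1=1
SNF(R) diag = [3] → torsion [3]

Answer: M ≅ ℤ^1 ⊕ ℤ/3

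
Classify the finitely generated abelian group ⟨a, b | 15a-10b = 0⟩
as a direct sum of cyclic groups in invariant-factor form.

Answer: M ≅ ℤ^1 ⊕ ℤ/5

Derivation:
rank_ℚ(R)=1; free=2−1=1
SNF(R) diag = [5] → torsion [5]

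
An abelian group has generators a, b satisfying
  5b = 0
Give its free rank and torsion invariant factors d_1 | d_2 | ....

Answer: M ≅ ℤ^1 ⊕ ℤ/5

Derivation:
rank_ℚ(R)=1; free=2−1=1
SNF(R) diag = [5] → torsion [5]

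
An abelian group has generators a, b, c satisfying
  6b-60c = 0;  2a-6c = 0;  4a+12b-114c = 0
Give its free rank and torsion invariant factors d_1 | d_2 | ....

rank_ℚ(R)=3; free=3−3=0
SNF(R) diag = [2, 6, 18] → torsion [2, 6, 18]

Answer: M ≅ ℤ/2 ⊕ ℤ/6 ⊕ ℤ/18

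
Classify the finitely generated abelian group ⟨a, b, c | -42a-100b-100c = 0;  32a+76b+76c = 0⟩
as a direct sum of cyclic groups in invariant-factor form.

rank_ℚ(R)=2; free=3−2=1
SNF(R) diag = [2, 4] → torsion [2, 4]

Answer: M ≅ ℤ^1 ⊕ ℤ/2 ⊕ ℤ/4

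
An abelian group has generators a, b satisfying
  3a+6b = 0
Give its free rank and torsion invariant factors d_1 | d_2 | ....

Answer: M ≅ ℤ^1 ⊕ ℤ/3

Derivation:
rank_ℚ(R)=1; free=2−1=1
SNF(R) diag = [3] → torsion [3]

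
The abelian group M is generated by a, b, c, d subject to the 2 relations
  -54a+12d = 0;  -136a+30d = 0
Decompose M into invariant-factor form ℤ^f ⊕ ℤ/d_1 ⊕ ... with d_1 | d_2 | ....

rank_ℚ(R)=2; free=4−2=2
SNF(R) diag = [2, 6] → torsion [2, 6]

Answer: M ≅ ℤ^2 ⊕ ℤ/2 ⊕ ℤ/6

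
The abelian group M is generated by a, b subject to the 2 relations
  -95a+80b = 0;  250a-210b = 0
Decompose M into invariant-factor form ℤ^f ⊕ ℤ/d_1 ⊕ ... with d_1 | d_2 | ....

Answer: M ≅ ℤ/5 ⊕ ℤ/10

Derivation:
rank_ℚ(R)=2; free=2−2=0
SNF(R) diag = [5, 10] → torsion [5, 10]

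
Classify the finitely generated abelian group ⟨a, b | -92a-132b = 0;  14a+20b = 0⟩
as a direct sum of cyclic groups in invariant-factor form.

rank_ℚ(R)=2; free=2−2=0
SNF(R) diag = [2, 4] → torsion [2, 4]

Answer: M ≅ ℤ/2 ⊕ ℤ/4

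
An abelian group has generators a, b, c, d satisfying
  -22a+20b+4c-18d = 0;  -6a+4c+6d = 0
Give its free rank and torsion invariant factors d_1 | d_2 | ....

Answer: M ≅ ℤ^2 ⊕ ℤ/2 ⊕ ℤ/4

Derivation:
rank_ℚ(R)=2; free=4−2=2
SNF(R) diag = [2, 4] → torsion [2, 4]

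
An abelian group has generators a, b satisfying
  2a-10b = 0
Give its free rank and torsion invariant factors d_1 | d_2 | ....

Answer: M ≅ ℤ^1 ⊕ ℤ/2

Derivation:
rank_ℚ(R)=1; free=2−1=1
SNF(R) diag = [2] → torsion [2]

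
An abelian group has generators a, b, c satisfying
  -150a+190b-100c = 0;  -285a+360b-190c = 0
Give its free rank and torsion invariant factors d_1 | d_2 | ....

rank_ℚ(R)=2; free=3−2=1
SNF(R) diag = [5, 10] → torsion [5, 10]

Answer: M ≅ ℤ^1 ⊕ ℤ/5 ⊕ ℤ/10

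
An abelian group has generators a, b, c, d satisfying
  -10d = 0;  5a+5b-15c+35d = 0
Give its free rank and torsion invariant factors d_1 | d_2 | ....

Answer: M ≅ ℤ^2 ⊕ ℤ/5 ⊕ ℤ/10

Derivation:
rank_ℚ(R)=2; free=4−2=2
SNF(R) diag = [5, 10] → torsion [5, 10]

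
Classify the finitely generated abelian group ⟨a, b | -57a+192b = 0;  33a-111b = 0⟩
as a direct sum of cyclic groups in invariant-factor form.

Answer: M ≅ ℤ/3 ⊕ ℤ/3

Derivation:
rank_ℚ(R)=2; free=2−2=0
SNF(R) diag = [3, 3] → torsion [3, 3]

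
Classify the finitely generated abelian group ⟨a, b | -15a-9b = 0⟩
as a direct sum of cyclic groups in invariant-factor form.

rank_ℚ(R)=1; free=2−1=1
SNF(R) diag = [3] → torsion [3]

Answer: M ≅ ℤ^1 ⊕ ℤ/3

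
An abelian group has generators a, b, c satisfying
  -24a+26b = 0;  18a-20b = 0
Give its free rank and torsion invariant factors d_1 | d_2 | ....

rank_ℚ(R)=2; free=3−2=1
SNF(R) diag = [2, 6] → torsion [2, 6]

Answer: M ≅ ℤ^1 ⊕ ℤ/2 ⊕ ℤ/6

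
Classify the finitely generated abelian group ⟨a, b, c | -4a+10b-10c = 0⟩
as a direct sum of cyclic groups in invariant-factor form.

Answer: M ≅ ℤ^2 ⊕ ℤ/2

Derivation:
rank_ℚ(R)=1; free=3−1=2
SNF(R) diag = [2] → torsion [2]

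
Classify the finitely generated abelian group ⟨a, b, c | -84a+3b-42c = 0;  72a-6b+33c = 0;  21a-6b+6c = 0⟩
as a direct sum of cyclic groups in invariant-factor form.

Answer: M ≅ ℤ/3 ⊕ ℤ/3 ⊕ ℤ/3

Derivation:
rank_ℚ(R)=3; free=3−3=0
SNF(R) diag = [3, 3, 3] → torsion [3, 3, 3]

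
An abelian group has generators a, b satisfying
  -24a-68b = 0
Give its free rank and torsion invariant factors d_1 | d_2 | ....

Answer: M ≅ ℤ^1 ⊕ ℤ/4

Derivation:
rank_ℚ(R)=1; free=2−1=1
SNF(R) diag = [4] → torsion [4]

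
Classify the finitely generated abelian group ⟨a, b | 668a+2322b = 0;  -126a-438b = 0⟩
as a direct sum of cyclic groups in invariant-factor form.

rank_ℚ(R)=2; free=2−2=0
SNF(R) diag = [2, 6] → torsion [2, 6]

Answer: M ≅ ℤ/2 ⊕ ℤ/6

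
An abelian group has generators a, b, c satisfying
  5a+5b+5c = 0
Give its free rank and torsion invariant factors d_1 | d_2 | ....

Answer: M ≅ ℤ^2 ⊕ ℤ/5

Derivation:
rank_ℚ(R)=1; free=3−1=2
SNF(R) diag = [5] → torsion [5]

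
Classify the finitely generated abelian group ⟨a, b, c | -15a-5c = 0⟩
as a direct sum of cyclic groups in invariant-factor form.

rank_ℚ(R)=1; free=3−1=2
SNF(R) diag = [5] → torsion [5]

Answer: M ≅ ℤ^2 ⊕ ℤ/5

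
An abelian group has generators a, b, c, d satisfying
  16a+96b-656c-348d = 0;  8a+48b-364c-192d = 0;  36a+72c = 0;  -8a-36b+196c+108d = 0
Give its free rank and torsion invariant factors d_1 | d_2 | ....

rank_ℚ(R)=4; free=4−4=0
SNF(R) diag = [4, 12, 36, 36] → torsion [4, 12, 36, 36]

Answer: M ≅ ℤ/4 ⊕ ℤ/12 ⊕ ℤ/36 ⊕ ℤ/36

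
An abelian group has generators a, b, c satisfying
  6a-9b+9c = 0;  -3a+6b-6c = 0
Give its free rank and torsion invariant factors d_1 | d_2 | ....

Answer: M ≅ ℤ^1 ⊕ ℤ/3 ⊕ ℤ/3

Derivation:
rank_ℚ(R)=2; free=3−2=1
SNF(R) diag = [3, 3] → torsion [3, 3]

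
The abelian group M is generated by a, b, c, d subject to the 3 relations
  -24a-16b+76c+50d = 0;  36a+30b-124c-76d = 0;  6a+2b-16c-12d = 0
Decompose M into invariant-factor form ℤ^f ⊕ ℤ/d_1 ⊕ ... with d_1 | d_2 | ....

rank_ℚ(R)=3; free=4−3=1
SNF(R) diag = [2, 2, 6] → torsion [2, 2, 6]

Answer: M ≅ ℤ^1 ⊕ ℤ/2 ⊕ ℤ/2 ⊕ ℤ/6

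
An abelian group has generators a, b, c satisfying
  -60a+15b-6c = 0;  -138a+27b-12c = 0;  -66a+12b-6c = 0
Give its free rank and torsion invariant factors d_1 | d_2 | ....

Answer: M ≅ ℤ/3 ⊕ ℤ/6 ⊕ ℤ/12

Derivation:
rank_ℚ(R)=3; free=3−3=0
SNF(R) diag = [3, 6, 12] → torsion [3, 6, 12]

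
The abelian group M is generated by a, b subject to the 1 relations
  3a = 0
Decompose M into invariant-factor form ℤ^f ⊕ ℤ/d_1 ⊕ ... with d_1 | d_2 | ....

Answer: M ≅ ℤ^1 ⊕ ℤ/3

Derivation:
rank_ℚ(R)=1; free=2−1=1
SNF(R) diag = [3] → torsion [3]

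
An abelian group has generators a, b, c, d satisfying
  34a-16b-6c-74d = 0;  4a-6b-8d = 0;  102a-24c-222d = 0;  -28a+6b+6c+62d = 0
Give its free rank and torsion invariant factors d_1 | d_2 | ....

rank_ℚ(R)=4; free=4−4=0
SNF(R) diag = [2, 2, 6, 6] → torsion [2, 2, 6, 6]

Answer: M ≅ ℤ/2 ⊕ ℤ/2 ⊕ ℤ/6 ⊕ ℤ/6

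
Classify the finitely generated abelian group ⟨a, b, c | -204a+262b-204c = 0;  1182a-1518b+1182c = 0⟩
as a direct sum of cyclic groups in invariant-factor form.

Answer: M ≅ ℤ^1 ⊕ ℤ/2 ⊕ ℤ/6

Derivation:
rank_ℚ(R)=2; free=3−2=1
SNF(R) diag = [2, 6] → torsion [2, 6]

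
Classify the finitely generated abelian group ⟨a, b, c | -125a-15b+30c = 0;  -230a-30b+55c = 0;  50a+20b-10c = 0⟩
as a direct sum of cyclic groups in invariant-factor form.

rank_ℚ(R)=3; free=3−3=0
SNF(R) diag = [5, 5, 10] → torsion [5, 5, 10]

Answer: M ≅ ℤ/5 ⊕ ℤ/5 ⊕ ℤ/10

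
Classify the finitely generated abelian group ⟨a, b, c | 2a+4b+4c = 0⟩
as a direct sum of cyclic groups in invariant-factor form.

Answer: M ≅ ℤ^2 ⊕ ℤ/2

Derivation:
rank_ℚ(R)=1; free=3−1=2
SNF(R) diag = [2] → torsion [2]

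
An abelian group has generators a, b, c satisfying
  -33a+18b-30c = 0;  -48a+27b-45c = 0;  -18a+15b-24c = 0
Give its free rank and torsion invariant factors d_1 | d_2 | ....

rank_ℚ(R)=3; free=3−3=0
SNF(R) diag = [3, 3, 3] → torsion [3, 3, 3]

Answer: M ≅ ℤ/3 ⊕ ℤ/3 ⊕ ℤ/3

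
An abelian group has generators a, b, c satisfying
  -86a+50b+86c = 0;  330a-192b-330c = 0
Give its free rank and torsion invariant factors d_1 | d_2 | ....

rank_ℚ(R)=2; free=3−2=1
SNF(R) diag = [2, 6] → torsion [2, 6]

Answer: M ≅ ℤ^1 ⊕ ℤ/2 ⊕ ℤ/6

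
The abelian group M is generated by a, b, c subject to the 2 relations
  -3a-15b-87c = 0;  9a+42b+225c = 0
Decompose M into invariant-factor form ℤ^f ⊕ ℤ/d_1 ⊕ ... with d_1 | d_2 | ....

Answer: M ≅ ℤ^1 ⊕ ℤ/3 ⊕ ℤ/3

Derivation:
rank_ℚ(R)=2; free=3−2=1
SNF(R) diag = [3, 3] → torsion [3, 3]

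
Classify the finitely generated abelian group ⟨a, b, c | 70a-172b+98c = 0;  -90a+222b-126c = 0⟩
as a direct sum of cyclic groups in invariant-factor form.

Answer: M ≅ ℤ^1 ⊕ ℤ/2 ⊕ ℤ/6

Derivation:
rank_ℚ(R)=2; free=3−2=1
SNF(R) diag = [2, 6] → torsion [2, 6]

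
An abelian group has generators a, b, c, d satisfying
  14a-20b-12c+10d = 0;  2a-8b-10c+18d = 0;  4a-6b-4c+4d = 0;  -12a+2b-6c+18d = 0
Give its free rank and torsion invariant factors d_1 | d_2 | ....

rank_ℚ(R)=4; free=4−4=0
SNF(R) diag = [2, 2, 2, 6] → torsion [2, 2, 2, 6]

Answer: M ≅ ℤ/2 ⊕ ℤ/2 ⊕ ℤ/2 ⊕ ℤ/6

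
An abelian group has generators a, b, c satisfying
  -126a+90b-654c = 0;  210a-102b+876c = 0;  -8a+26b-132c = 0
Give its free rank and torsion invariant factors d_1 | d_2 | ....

Answer: M ≅ ℤ/2 ⊕ ℤ/6 ⊕ ℤ/18

Derivation:
rank_ℚ(R)=3; free=3−3=0
SNF(R) diag = [2, 6, 18] → torsion [2, 6, 18]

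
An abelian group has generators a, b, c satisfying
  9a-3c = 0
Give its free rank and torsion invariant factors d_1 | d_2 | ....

Answer: M ≅ ℤ^2 ⊕ ℤ/3

Derivation:
rank_ℚ(R)=1; free=3−1=2
SNF(R) diag = [3] → torsion [3]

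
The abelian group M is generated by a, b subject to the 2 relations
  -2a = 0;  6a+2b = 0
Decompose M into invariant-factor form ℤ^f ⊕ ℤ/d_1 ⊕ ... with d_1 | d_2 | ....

Answer: M ≅ ℤ/2 ⊕ ℤ/2

Derivation:
rank_ℚ(R)=2; free=2−2=0
SNF(R) diag = [2, 2] → torsion [2, 2]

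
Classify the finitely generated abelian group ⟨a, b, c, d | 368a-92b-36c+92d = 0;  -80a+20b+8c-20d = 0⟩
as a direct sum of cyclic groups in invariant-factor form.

Answer: M ≅ ℤ^2 ⊕ ℤ/4 ⊕ ℤ/4

Derivation:
rank_ℚ(R)=2; free=4−2=2
SNF(R) diag = [4, 4] → torsion [4, 4]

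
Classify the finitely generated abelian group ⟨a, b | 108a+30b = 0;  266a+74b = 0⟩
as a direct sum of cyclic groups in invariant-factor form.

rank_ℚ(R)=2; free=2−2=0
SNF(R) diag = [2, 6] → torsion [2, 6]

Answer: M ≅ ℤ/2 ⊕ ℤ/6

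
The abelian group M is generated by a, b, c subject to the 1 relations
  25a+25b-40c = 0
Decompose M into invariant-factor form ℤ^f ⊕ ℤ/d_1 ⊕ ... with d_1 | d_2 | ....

rank_ℚ(R)=1; free=3−1=2
SNF(R) diag = [5] → torsion [5]

Answer: M ≅ ℤ^2 ⊕ ℤ/5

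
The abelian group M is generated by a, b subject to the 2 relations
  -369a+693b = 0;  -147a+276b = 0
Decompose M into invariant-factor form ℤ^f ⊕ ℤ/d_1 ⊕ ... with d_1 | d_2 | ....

Answer: M ≅ ℤ/3 ⊕ ℤ/9

Derivation:
rank_ℚ(R)=2; free=2−2=0
SNF(R) diag = [3, 9] → torsion [3, 9]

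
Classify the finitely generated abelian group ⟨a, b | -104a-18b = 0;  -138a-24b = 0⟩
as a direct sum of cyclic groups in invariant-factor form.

rank_ℚ(R)=2; free=2−2=0
SNF(R) diag = [2, 6] → torsion [2, 6]

Answer: M ≅ ℤ/2 ⊕ ℤ/6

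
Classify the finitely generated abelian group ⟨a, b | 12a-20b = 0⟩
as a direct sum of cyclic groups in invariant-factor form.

rank_ℚ(R)=1; free=2−1=1
SNF(R) diag = [4] → torsion [4]

Answer: M ≅ ℤ^1 ⊕ ℤ/4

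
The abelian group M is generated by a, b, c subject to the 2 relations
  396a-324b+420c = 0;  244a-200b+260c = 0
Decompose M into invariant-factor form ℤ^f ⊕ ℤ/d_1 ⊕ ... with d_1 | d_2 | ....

rank_ℚ(R)=2; free=3−2=1
SNF(R) diag = [4, 12] → torsion [4, 12]

Answer: M ≅ ℤ^1 ⊕ ℤ/4 ⊕ ℤ/12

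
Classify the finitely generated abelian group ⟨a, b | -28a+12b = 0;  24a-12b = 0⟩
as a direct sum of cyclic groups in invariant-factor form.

rank_ℚ(R)=2; free=2−2=0
SNF(R) diag = [4, 12] → torsion [4, 12]

Answer: M ≅ ℤ/4 ⊕ ℤ/12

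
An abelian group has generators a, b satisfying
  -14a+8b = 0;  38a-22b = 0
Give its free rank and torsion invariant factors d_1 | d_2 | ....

Answer: M ≅ ℤ/2 ⊕ ℤ/2

Derivation:
rank_ℚ(R)=2; free=2−2=0
SNF(R) diag = [2, 2] → torsion [2, 2]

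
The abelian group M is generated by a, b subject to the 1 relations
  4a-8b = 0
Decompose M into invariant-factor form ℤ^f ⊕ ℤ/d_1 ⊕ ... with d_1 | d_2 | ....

Answer: M ≅ ℤ^1 ⊕ ℤ/4

Derivation:
rank_ℚ(R)=1; free=2−1=1
SNF(R) diag = [4] → torsion [4]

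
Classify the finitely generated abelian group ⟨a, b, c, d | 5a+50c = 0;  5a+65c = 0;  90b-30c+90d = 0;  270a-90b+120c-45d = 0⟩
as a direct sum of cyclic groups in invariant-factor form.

Answer: M ≅ ℤ/5 ⊕ ℤ/15 ⊕ ℤ/45 ⊕ ℤ/90

Derivation:
rank_ℚ(R)=4; free=4−4=0
SNF(R) diag = [5, 15, 45, 90] → torsion [5, 15, 45, 90]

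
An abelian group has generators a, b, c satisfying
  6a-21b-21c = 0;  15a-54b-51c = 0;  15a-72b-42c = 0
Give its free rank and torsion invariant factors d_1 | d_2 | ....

Answer: M ≅ ℤ/3 ⊕ ℤ/3 ⊕ ℤ/9

Derivation:
rank_ℚ(R)=3; free=3−3=0
SNF(R) diag = [3, 3, 9] → torsion [3, 3, 9]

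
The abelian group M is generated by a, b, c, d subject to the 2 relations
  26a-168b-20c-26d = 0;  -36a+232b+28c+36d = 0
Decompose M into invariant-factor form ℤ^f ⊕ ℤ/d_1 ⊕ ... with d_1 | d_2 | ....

rank_ℚ(R)=2; free=4−2=2
SNF(R) diag = [2, 4] → torsion [2, 4]

Answer: M ≅ ℤ^2 ⊕ ℤ/2 ⊕ ℤ/4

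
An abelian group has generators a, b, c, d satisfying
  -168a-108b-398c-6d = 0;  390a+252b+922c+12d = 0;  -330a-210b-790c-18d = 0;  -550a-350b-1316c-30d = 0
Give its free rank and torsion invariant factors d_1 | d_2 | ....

rank_ℚ(R)=4; free=4−4=0
SNF(R) diag = [2, 2, 6, 18] → torsion [2, 2, 6, 18]

Answer: M ≅ ℤ/2 ⊕ ℤ/2 ⊕ ℤ/6 ⊕ ℤ/18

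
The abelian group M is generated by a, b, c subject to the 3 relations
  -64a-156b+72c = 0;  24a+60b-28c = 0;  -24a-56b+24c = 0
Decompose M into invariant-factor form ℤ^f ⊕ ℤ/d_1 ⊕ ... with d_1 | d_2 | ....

Answer: M ≅ ℤ/4 ⊕ ℤ/4 ⊕ ℤ/8

Derivation:
rank_ℚ(R)=3; free=3−3=0
SNF(R) diag = [4, 4, 8] → torsion [4, 4, 8]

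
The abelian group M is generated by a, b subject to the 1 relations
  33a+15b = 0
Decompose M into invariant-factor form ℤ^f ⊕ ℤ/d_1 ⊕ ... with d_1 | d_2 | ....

Answer: M ≅ ℤ^1 ⊕ ℤ/3

Derivation:
rank_ℚ(R)=1; free=2−1=1
SNF(R) diag = [3] → torsion [3]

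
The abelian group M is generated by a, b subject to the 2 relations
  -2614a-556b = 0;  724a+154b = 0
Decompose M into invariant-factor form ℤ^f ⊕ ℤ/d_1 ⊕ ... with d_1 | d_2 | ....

rank_ℚ(R)=2; free=2−2=0
SNF(R) diag = [2, 6] → torsion [2, 6]

Answer: M ≅ ℤ/2 ⊕ ℤ/6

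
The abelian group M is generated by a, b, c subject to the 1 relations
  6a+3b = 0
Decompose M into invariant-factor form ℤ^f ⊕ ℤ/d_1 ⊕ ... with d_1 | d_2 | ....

rank_ℚ(R)=1; free=3−1=2
SNF(R) diag = [3] → torsion [3]

Answer: M ≅ ℤ^2 ⊕ ℤ/3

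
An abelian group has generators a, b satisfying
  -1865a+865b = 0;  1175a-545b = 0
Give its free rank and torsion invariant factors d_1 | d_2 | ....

rank_ℚ(R)=2; free=2−2=0
SNF(R) diag = [5, 10] → torsion [5, 10]

Answer: M ≅ ℤ/5 ⊕ ℤ/10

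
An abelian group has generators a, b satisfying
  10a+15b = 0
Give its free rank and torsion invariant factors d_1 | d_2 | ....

Answer: M ≅ ℤ^1 ⊕ ℤ/5

Derivation:
rank_ℚ(R)=1; free=2−1=1
SNF(R) diag = [5] → torsion [5]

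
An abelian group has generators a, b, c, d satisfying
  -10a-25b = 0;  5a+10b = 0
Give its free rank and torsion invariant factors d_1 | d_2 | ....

rank_ℚ(R)=2; free=4−2=2
SNF(R) diag = [5, 5] → torsion [5, 5]

Answer: M ≅ ℤ^2 ⊕ ℤ/5 ⊕ ℤ/5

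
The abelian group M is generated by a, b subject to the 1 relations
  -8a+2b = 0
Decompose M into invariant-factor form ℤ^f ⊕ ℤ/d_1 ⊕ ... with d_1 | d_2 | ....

Answer: M ≅ ℤ^1 ⊕ ℤ/2

Derivation:
rank_ℚ(R)=1; free=2−1=1
SNF(R) diag = [2] → torsion [2]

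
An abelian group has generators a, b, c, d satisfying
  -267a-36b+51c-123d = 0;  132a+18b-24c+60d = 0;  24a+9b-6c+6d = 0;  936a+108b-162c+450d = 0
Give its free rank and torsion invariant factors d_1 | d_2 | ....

rank_ℚ(R)=4; free=4−4=0
SNF(R) diag = [3, 9, 18, 36] → torsion [3, 9, 18, 36]

Answer: M ≅ ℤ/3 ⊕ ℤ/9 ⊕ ℤ/18 ⊕ ℤ/36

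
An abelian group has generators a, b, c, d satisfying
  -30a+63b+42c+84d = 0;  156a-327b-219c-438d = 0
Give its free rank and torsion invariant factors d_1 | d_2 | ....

Answer: M ≅ ℤ^2 ⊕ ℤ/3 ⊕ ℤ/3

Derivation:
rank_ℚ(R)=2; free=4−2=2
SNF(R) diag = [3, 3] → torsion [3, 3]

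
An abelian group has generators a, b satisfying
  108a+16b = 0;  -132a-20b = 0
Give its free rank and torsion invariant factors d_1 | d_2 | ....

rank_ℚ(R)=2; free=2−2=0
SNF(R) diag = [4, 12] → torsion [4, 12]

Answer: M ≅ ℤ/4 ⊕ ℤ/12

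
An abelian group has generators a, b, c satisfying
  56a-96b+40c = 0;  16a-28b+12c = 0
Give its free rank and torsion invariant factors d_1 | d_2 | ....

Answer: M ≅ ℤ^1 ⊕ ℤ/4 ⊕ ℤ/8

Derivation:
rank_ℚ(R)=2; free=3−2=1
SNF(R) diag = [4, 8] → torsion [4, 8]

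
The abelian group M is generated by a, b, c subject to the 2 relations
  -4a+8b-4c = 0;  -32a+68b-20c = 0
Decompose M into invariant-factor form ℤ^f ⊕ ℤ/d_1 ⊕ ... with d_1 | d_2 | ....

rank_ℚ(R)=2; free=3−2=1
SNF(R) diag = [4, 4] → torsion [4, 4]

Answer: M ≅ ℤ^1 ⊕ ℤ/4 ⊕ ℤ/4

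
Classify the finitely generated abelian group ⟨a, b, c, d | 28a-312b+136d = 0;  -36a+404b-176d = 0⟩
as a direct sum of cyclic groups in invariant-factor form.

Answer: M ≅ ℤ^2 ⊕ ℤ/4 ⊕ ℤ/4

Derivation:
rank_ℚ(R)=2; free=4−2=2
SNF(R) diag = [4, 4] → torsion [4, 4]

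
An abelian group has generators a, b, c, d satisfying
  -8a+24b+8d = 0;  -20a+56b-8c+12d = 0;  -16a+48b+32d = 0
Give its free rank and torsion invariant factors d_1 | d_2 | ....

rank_ℚ(R)=3; free=4−3=1
SNF(R) diag = [4, 8, 16] → torsion [4, 8, 16]

Answer: M ≅ ℤ^1 ⊕ ℤ/4 ⊕ ℤ/8 ⊕ ℤ/16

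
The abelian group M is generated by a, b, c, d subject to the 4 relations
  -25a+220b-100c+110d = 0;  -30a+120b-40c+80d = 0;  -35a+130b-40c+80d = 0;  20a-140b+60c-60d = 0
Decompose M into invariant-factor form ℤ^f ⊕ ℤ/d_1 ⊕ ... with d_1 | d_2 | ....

rank_ℚ(R)=4; free=4−4=0
SNF(R) diag = [5, 10, 20, 60] → torsion [5, 10, 20, 60]

Answer: M ≅ ℤ/5 ⊕ ℤ/10 ⊕ ℤ/20 ⊕ ℤ/60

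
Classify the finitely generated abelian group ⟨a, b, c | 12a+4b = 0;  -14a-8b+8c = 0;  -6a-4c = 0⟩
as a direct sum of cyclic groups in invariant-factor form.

rank_ℚ(R)=3; free=3−3=0
SNF(R) diag = [2, 4, 4] → torsion [2, 4, 4]

Answer: M ≅ ℤ/2 ⊕ ℤ/4 ⊕ ℤ/4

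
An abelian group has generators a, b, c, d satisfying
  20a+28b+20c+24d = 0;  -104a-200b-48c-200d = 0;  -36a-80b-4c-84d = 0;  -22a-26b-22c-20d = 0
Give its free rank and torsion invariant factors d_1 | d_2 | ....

Answer: M ≅ ℤ/2 ⊕ ℤ/4 ⊕ ℤ/8 ⊕ ℤ/16

Derivation:
rank_ℚ(R)=4; free=4−4=0
SNF(R) diag = [2, 4, 8, 16] → torsion [2, 4, 8, 16]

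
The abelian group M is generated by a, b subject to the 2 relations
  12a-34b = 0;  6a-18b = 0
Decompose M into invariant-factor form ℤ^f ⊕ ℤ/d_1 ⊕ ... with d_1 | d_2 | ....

Answer: M ≅ ℤ/2 ⊕ ℤ/6

Derivation:
rank_ℚ(R)=2; free=2−2=0
SNF(R) diag = [2, 6] → torsion [2, 6]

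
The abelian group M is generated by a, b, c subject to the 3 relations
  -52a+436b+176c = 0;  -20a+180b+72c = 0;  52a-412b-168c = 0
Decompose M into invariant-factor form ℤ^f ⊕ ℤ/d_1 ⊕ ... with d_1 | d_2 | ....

rank_ℚ(R)=3; free=3−3=0
SNF(R) diag = [4, 8, 8] → torsion [4, 8, 8]

Answer: M ≅ ℤ/4 ⊕ ℤ/8 ⊕ ℤ/8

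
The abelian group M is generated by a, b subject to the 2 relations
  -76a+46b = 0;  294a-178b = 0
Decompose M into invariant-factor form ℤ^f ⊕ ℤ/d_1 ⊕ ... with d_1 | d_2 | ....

Answer: M ≅ ℤ/2 ⊕ ℤ/2

Derivation:
rank_ℚ(R)=2; free=2−2=0
SNF(R) diag = [2, 2] → torsion [2, 2]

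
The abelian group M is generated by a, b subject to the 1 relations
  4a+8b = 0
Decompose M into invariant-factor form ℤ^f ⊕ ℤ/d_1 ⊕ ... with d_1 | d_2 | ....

Answer: M ≅ ℤ^1 ⊕ ℤ/4

Derivation:
rank_ℚ(R)=1; free=2−1=1
SNF(R) diag = [4] → torsion [4]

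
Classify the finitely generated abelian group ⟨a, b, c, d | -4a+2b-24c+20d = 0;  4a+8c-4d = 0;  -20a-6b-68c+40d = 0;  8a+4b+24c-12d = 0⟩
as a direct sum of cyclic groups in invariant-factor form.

Answer: M ≅ ℤ/2 ⊕ ℤ/4 ⊕ ℤ/4 ⊕ ℤ/4

Derivation:
rank_ℚ(R)=4; free=4−4=0
SNF(R) diag = [2, 4, 4, 4] → torsion [2, 4, 4, 4]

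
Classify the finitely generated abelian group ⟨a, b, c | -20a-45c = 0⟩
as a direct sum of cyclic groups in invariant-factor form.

rank_ℚ(R)=1; free=3−1=2
SNF(R) diag = [5] → torsion [5]

Answer: M ≅ ℤ^2 ⊕ ℤ/5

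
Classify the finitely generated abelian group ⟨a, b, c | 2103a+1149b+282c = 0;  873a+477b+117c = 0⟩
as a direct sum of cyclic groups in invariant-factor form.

rank_ℚ(R)=2; free=3−2=1
SNF(R) diag = [3, 9] → torsion [3, 9]

Answer: M ≅ ℤ^1 ⊕ ℤ/3 ⊕ ℤ/9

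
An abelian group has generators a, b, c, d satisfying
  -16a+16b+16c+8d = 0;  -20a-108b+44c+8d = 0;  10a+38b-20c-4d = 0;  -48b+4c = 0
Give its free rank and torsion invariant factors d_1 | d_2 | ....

rank_ℚ(R)=4; free=4−4=0
SNF(R) diag = [2, 4, 8, 16] → torsion [2, 4, 8, 16]

Answer: M ≅ ℤ/2 ⊕ ℤ/4 ⊕ ℤ/8 ⊕ ℤ/16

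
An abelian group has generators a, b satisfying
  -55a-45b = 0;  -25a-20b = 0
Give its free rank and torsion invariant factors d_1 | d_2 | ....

Answer: M ≅ ℤ/5 ⊕ ℤ/5

Derivation:
rank_ℚ(R)=2; free=2−2=0
SNF(R) diag = [5, 5] → torsion [5, 5]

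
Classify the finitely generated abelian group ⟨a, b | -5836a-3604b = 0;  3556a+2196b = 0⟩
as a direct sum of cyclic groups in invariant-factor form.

Answer: M ≅ ℤ/4 ⊕ ℤ/8

Derivation:
rank_ℚ(R)=2; free=2−2=0
SNF(R) diag = [4, 8] → torsion [4, 8]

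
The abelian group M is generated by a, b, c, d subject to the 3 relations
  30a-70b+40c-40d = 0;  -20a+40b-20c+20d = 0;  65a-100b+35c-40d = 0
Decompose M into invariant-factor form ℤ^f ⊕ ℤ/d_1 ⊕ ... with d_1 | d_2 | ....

Answer: M ≅ ℤ^1 ⊕ ℤ/5 ⊕ ℤ/10 ⊕ ℤ/20

Derivation:
rank_ℚ(R)=3; free=4−3=1
SNF(R) diag = [5, 10, 20] → torsion [5, 10, 20]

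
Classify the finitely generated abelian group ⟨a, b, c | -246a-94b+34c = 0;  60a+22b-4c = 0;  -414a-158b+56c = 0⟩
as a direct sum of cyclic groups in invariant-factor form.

rank_ℚ(R)=3; free=3−3=0
SNF(R) diag = [2, 6, 6] → torsion [2, 6, 6]

Answer: M ≅ ℤ/2 ⊕ ℤ/6 ⊕ ℤ/6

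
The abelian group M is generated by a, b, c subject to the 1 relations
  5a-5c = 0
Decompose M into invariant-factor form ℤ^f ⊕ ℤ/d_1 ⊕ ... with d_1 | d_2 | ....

rank_ℚ(R)=1; free=3−1=2
SNF(R) diag = [5] → torsion [5]

Answer: M ≅ ℤ^2 ⊕ ℤ/5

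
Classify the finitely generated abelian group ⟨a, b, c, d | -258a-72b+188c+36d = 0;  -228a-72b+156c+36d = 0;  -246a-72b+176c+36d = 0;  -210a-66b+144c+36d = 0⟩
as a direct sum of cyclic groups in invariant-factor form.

rank_ℚ(R)=4; free=4−4=0
SNF(R) diag = [2, 6, 12, 36] → torsion [2, 6, 12, 36]

Answer: M ≅ ℤ/2 ⊕ ℤ/6 ⊕ ℤ/12 ⊕ ℤ/36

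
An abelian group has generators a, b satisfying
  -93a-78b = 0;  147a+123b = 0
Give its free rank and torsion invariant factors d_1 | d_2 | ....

Answer: M ≅ ℤ/3 ⊕ ℤ/9

Derivation:
rank_ℚ(R)=2; free=2−2=0
SNF(R) diag = [3, 9] → torsion [3, 9]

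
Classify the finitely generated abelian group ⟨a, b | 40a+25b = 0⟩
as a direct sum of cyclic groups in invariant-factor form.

Answer: M ≅ ℤ^1 ⊕ ℤ/5

Derivation:
rank_ℚ(R)=1; free=2−1=1
SNF(R) diag = [5] → torsion [5]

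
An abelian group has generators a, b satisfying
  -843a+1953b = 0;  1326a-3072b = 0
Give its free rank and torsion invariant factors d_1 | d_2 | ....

Answer: M ≅ ℤ/3 ⊕ ℤ/6

Derivation:
rank_ℚ(R)=2; free=2−2=0
SNF(R) diag = [3, 6] → torsion [3, 6]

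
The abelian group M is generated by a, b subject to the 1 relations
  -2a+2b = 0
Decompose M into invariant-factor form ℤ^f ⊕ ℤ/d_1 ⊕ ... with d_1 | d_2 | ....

Answer: M ≅ ℤ^1 ⊕ ℤ/2

Derivation:
rank_ℚ(R)=1; free=2−1=1
SNF(R) diag = [2] → torsion [2]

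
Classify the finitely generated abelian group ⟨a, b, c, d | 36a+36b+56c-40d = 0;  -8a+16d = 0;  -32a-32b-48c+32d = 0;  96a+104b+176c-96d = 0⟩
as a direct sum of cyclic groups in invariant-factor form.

rank_ℚ(R)=4; free=4−4=0
SNF(R) diag = [4, 8, 16, 32] → torsion [4, 8, 16, 32]

Answer: M ≅ ℤ/4 ⊕ ℤ/8 ⊕ ℤ/16 ⊕ ℤ/32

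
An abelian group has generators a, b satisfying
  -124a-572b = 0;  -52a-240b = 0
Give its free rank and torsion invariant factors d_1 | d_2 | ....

Answer: M ≅ ℤ/4 ⊕ ℤ/4

Derivation:
rank_ℚ(R)=2; free=2−2=0
SNF(R) diag = [4, 4] → torsion [4, 4]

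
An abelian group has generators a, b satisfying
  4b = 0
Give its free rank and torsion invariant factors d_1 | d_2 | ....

rank_ℚ(R)=1; free=2−1=1
SNF(R) diag = [4] → torsion [4]

Answer: M ≅ ℤ^1 ⊕ ℤ/4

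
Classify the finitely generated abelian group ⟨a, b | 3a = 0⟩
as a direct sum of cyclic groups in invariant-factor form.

rank_ℚ(R)=1; free=2−1=1
SNF(R) diag = [3] → torsion [3]

Answer: M ≅ ℤ^1 ⊕ ℤ/3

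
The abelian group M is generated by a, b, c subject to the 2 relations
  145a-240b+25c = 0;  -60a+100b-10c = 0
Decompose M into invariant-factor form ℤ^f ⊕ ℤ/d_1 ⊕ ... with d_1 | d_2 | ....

Answer: M ≅ ℤ^1 ⊕ ℤ/5 ⊕ ℤ/10

Derivation:
rank_ℚ(R)=2; free=3−2=1
SNF(R) diag = [5, 10] → torsion [5, 10]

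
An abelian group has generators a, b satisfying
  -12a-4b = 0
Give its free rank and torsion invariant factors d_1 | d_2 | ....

rank_ℚ(R)=1; free=2−1=1
SNF(R) diag = [4] → torsion [4]

Answer: M ≅ ℤ^1 ⊕ ℤ/4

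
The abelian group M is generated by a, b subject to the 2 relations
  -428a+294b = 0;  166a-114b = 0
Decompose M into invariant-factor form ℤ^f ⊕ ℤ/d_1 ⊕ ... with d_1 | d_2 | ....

Answer: M ≅ ℤ/2 ⊕ ℤ/6

Derivation:
rank_ℚ(R)=2; free=2−2=0
SNF(R) diag = [2, 6] → torsion [2, 6]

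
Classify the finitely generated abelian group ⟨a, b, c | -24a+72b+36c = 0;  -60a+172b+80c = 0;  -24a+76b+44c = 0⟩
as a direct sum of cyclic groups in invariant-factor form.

Answer: M ≅ ℤ/4 ⊕ ℤ/12 ⊕ ℤ/12

Derivation:
rank_ℚ(R)=3; free=3−3=0
SNF(R) diag = [4, 12, 12] → torsion [4, 12, 12]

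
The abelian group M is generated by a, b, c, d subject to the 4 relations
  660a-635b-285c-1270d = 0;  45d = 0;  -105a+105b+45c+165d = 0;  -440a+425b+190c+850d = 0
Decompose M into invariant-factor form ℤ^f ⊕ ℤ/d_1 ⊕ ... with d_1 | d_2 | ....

Answer: M ≅ ℤ/5 ⊕ ℤ/5 ⊕ ℤ/15 ⊕ ℤ/45

Derivation:
rank_ℚ(R)=4; free=4−4=0
SNF(R) diag = [5, 5, 15, 45] → torsion [5, 5, 15, 45]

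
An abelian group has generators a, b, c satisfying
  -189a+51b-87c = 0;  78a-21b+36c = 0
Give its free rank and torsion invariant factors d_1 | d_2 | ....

rank_ℚ(R)=2; free=3−2=1
SNF(R) diag = [3, 3] → torsion [3, 3]

Answer: M ≅ ℤ^1 ⊕ ℤ/3 ⊕ ℤ/3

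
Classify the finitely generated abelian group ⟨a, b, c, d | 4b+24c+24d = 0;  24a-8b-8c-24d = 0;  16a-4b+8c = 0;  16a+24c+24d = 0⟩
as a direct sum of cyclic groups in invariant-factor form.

Answer: M ≅ ℤ/4 ⊕ ℤ/8 ⊕ ℤ/8 ⊕ ℤ/24

Derivation:
rank_ℚ(R)=4; free=4−4=0
SNF(R) diag = [4, 8, 8, 24] → torsion [4, 8, 8, 24]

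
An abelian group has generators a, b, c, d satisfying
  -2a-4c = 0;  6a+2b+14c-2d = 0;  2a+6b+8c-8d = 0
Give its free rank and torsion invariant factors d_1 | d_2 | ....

Answer: M ≅ ℤ^1 ⊕ ℤ/2 ⊕ ℤ/2 ⊕ ℤ/2

Derivation:
rank_ℚ(R)=3; free=4−3=1
SNF(R) diag = [2, 2, 2] → torsion [2, 2, 2]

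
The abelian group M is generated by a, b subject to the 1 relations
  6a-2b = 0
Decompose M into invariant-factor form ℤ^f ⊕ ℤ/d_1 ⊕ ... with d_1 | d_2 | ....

Answer: M ≅ ℤ^1 ⊕ ℤ/2

Derivation:
rank_ℚ(R)=1; free=2−1=1
SNF(R) diag = [2] → torsion [2]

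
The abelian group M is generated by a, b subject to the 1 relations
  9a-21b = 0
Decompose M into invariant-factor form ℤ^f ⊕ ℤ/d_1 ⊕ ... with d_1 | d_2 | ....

rank_ℚ(R)=1; free=2−1=1
SNF(R) diag = [3] → torsion [3]

Answer: M ≅ ℤ^1 ⊕ ℤ/3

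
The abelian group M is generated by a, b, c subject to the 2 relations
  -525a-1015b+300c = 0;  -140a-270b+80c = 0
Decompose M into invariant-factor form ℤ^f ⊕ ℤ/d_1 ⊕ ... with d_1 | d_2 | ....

rank_ℚ(R)=2; free=3−2=1
SNF(R) diag = [5, 10] → torsion [5, 10]

Answer: M ≅ ℤ^1 ⊕ ℤ/5 ⊕ ℤ/10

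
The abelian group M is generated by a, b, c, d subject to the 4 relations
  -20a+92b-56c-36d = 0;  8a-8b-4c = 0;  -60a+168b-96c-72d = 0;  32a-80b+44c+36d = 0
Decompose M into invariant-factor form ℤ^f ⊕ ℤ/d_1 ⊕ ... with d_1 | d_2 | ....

Answer: M ≅ ℤ/4 ⊕ ℤ/12 ⊕ ℤ/12 ⊕ ℤ/36

Derivation:
rank_ℚ(R)=4; free=4−4=0
SNF(R) diag = [4, 12, 12, 36] → torsion [4, 12, 12, 36]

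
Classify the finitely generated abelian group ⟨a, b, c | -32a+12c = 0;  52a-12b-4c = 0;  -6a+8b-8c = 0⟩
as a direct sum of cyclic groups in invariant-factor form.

Answer: M ≅ ℤ/2 ⊕ ℤ/4 ⊕ ℤ/4

Derivation:
rank_ℚ(R)=3; free=3−3=0
SNF(R) diag = [2, 4, 4] → torsion [2, 4, 4]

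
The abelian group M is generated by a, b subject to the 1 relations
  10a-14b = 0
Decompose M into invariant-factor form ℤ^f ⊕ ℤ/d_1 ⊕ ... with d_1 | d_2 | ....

Answer: M ≅ ℤ^1 ⊕ ℤ/2

Derivation:
rank_ℚ(R)=1; free=2−1=1
SNF(R) diag = [2] → torsion [2]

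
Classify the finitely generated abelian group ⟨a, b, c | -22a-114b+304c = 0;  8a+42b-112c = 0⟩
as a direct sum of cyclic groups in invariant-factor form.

Answer: M ≅ ℤ^1 ⊕ ℤ/2 ⊕ ℤ/2

Derivation:
rank_ℚ(R)=2; free=3−2=1
SNF(R) diag = [2, 2] → torsion [2, 2]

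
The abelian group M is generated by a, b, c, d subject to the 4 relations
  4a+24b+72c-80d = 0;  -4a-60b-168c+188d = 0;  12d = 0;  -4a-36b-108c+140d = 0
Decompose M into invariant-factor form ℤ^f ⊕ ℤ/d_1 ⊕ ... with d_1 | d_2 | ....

Answer: M ≅ ℤ/4 ⊕ ℤ/12 ⊕ ℤ/12 ⊕ ℤ/12

Derivation:
rank_ℚ(R)=4; free=4−4=0
SNF(R) diag = [4, 12, 12, 12] → torsion [4, 12, 12, 12]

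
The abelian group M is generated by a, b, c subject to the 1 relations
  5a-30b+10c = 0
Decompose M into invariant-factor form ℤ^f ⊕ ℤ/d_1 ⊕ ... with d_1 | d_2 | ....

Answer: M ≅ ℤ^2 ⊕ ℤ/5

Derivation:
rank_ℚ(R)=1; free=3−1=2
SNF(R) diag = [5] → torsion [5]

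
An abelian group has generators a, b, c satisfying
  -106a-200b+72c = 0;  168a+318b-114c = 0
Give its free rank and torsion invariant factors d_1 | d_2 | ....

rank_ℚ(R)=2; free=3−2=1
SNF(R) diag = [2, 6] → torsion [2, 6]

Answer: M ≅ ℤ^1 ⊕ ℤ/2 ⊕ ℤ/6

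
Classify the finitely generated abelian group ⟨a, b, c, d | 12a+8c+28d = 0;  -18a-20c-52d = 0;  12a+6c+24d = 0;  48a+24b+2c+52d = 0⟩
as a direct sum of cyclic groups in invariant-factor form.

rank_ℚ(R)=4; free=4−4=0
SNF(R) diag = [2, 6, 12, 24] → torsion [2, 6, 12, 24]

Answer: M ≅ ℤ/2 ⊕ ℤ/6 ⊕ ℤ/12 ⊕ ℤ/24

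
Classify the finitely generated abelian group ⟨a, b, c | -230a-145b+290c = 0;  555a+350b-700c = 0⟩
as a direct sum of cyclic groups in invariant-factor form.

rank_ℚ(R)=2; free=3−2=1
SNF(R) diag = [5, 5] → torsion [5, 5]

Answer: M ≅ ℤ^1 ⊕ ℤ/5 ⊕ ℤ/5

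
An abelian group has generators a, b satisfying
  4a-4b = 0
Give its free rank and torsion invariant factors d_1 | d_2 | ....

rank_ℚ(R)=1; free=2−1=1
SNF(R) diag = [4] → torsion [4]

Answer: M ≅ ℤ^1 ⊕ ℤ/4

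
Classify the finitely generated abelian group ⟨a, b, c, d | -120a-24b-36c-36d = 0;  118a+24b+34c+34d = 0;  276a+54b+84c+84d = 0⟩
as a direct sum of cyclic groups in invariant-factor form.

Answer: M ≅ ℤ^1 ⊕ ℤ/2 ⊕ ℤ/6 ⊕ ℤ/12

Derivation:
rank_ℚ(R)=3; free=4−3=1
SNF(R) diag = [2, 6, 12] → torsion [2, 6, 12]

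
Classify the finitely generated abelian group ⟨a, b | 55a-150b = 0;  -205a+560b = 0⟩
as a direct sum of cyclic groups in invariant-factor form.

rank_ℚ(R)=2; free=2−2=0
SNF(R) diag = [5, 10] → torsion [5, 10]

Answer: M ≅ ℤ/5 ⊕ ℤ/10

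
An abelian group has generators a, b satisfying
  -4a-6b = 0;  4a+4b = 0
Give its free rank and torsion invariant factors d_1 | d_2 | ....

Answer: M ≅ ℤ/2 ⊕ ℤ/4

Derivation:
rank_ℚ(R)=2; free=2−2=0
SNF(R) diag = [2, 4] → torsion [2, 4]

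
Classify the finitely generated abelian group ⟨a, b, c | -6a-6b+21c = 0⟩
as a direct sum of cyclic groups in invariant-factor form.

rank_ℚ(R)=1; free=3−1=2
SNF(R) diag = [3] → torsion [3]

Answer: M ≅ ℤ^2 ⊕ ℤ/3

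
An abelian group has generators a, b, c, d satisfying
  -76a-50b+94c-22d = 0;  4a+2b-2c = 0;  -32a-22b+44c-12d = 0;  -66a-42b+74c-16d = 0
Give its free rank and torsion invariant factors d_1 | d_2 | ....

rank_ℚ(R)=4; free=4−4=0
SNF(R) diag = [2, 2, 2, 6] → torsion [2, 2, 2, 6]

Answer: M ≅ ℤ/2 ⊕ ℤ/2 ⊕ ℤ/2 ⊕ ℤ/6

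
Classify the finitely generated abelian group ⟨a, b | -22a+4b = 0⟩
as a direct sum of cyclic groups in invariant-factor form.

Answer: M ≅ ℤ^1 ⊕ ℤ/2

Derivation:
rank_ℚ(R)=1; free=2−1=1
SNF(R) diag = [2] → torsion [2]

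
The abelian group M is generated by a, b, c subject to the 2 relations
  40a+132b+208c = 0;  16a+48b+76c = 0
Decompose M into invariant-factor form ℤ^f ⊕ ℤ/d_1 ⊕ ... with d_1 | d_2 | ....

Answer: M ≅ ℤ^1 ⊕ ℤ/4 ⊕ ℤ/12

Derivation:
rank_ℚ(R)=2; free=3−2=1
SNF(R) diag = [4, 12] → torsion [4, 12]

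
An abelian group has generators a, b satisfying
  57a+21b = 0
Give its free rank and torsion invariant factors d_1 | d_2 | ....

rank_ℚ(R)=1; free=2−1=1
SNF(R) diag = [3] → torsion [3]

Answer: M ≅ ℤ^1 ⊕ ℤ/3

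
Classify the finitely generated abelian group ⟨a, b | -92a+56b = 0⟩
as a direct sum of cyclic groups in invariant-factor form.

rank_ℚ(R)=1; free=2−1=1
SNF(R) diag = [4] → torsion [4]

Answer: M ≅ ℤ^1 ⊕ ℤ/4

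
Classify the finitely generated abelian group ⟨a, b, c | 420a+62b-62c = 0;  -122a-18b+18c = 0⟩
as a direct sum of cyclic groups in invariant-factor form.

rank_ℚ(R)=2; free=3−2=1
SNF(R) diag = [2, 2] → torsion [2, 2]

Answer: M ≅ ℤ^1 ⊕ ℤ/2 ⊕ ℤ/2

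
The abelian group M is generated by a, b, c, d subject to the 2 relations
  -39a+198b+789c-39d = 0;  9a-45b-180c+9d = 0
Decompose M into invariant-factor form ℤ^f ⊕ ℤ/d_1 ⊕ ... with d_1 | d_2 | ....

rank_ℚ(R)=2; free=4−2=2
SNF(R) diag = [3, 9] → torsion [3, 9]

Answer: M ≅ ℤ^2 ⊕ ℤ/3 ⊕ ℤ/9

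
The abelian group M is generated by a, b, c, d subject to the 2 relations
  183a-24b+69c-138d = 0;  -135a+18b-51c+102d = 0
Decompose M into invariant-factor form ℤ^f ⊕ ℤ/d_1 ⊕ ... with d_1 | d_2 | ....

rank_ℚ(R)=2; free=4−2=2
SNF(R) diag = [3, 6] → torsion [3, 6]

Answer: M ≅ ℤ^2 ⊕ ℤ/3 ⊕ ℤ/6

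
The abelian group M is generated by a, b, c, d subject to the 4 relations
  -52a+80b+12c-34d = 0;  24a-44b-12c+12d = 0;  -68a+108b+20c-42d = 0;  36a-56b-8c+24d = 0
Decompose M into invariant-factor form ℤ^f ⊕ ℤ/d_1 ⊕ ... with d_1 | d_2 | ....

rank_ℚ(R)=4; free=4−4=0
SNF(R) diag = [2, 4, 4, 4] → torsion [2, 4, 4, 4]

Answer: M ≅ ℤ/2 ⊕ ℤ/4 ⊕ ℤ/4 ⊕ ℤ/4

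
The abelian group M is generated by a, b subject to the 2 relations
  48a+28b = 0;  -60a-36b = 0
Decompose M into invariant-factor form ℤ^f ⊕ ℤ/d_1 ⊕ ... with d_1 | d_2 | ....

Answer: M ≅ ℤ/4 ⊕ ℤ/12

Derivation:
rank_ℚ(R)=2; free=2−2=0
SNF(R) diag = [4, 12] → torsion [4, 12]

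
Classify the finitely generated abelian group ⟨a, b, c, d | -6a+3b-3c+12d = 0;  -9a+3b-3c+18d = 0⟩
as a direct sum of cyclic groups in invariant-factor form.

Answer: M ≅ ℤ^2 ⊕ ℤ/3 ⊕ ℤ/3

Derivation:
rank_ℚ(R)=2; free=4−2=2
SNF(R) diag = [3, 3] → torsion [3, 3]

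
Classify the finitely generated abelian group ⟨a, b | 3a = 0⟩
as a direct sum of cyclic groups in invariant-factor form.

rank_ℚ(R)=1; free=2−1=1
SNF(R) diag = [3] → torsion [3]

Answer: M ≅ ℤ^1 ⊕ ℤ/3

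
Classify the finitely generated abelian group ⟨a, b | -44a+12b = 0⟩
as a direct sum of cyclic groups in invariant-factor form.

Answer: M ≅ ℤ^1 ⊕ ℤ/4

Derivation:
rank_ℚ(R)=1; free=2−1=1
SNF(R) diag = [4] → torsion [4]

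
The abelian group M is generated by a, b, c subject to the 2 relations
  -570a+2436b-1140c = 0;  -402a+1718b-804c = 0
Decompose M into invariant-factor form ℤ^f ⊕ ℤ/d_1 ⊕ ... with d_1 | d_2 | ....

rank_ℚ(R)=2; free=3−2=1
SNF(R) diag = [2, 6] → torsion [2, 6]

Answer: M ≅ ℤ^1 ⊕ ℤ/2 ⊕ ℤ/6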